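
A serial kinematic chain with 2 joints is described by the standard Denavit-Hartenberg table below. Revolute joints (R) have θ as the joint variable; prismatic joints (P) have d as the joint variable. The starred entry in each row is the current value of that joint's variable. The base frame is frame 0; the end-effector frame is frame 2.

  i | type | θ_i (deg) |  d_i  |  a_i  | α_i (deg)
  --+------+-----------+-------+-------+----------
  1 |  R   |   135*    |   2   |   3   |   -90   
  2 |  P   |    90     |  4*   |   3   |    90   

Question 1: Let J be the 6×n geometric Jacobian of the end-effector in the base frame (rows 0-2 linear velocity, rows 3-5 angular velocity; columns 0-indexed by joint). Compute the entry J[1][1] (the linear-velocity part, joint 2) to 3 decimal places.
prismatic axis z_1 = (-0.7071,-0.7071,0.0000)
J_v[:, 1] = z_1; J_ω[:, 1] = (0,0,0)
entry J[1][1] = -0.7071

-0.707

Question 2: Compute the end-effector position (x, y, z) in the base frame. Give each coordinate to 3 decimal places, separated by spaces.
after link 1: o_1 = (-2.1213, 2.1213, 2.0000)
after link 2: o_2 = (-4.9497, -0.7071, -1.0000)

-4.950 -0.707 -1.000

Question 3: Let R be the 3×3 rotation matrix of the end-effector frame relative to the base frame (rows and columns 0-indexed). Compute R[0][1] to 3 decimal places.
End-effector y-axis (col 1 of R) = (-0.7071,-0.7071,0.0000)
R[0][1] = -0.7071

-0.707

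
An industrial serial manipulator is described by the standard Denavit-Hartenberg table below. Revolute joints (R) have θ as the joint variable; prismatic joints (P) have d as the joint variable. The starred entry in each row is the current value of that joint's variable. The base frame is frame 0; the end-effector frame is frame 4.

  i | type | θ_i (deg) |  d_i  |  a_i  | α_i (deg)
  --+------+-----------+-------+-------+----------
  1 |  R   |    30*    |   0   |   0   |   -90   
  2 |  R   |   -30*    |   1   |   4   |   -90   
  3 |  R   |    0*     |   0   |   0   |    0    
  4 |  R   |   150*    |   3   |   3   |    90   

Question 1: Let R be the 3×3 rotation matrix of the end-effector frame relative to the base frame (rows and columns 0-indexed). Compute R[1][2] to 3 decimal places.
End-effector z-axis (col 2 of R) = (0.8080,-0.5335,0.2500)
R[1][2] = -0.5335

-0.533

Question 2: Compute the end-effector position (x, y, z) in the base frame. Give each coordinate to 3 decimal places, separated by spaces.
2.600 0.924 -1.897

after link 1: o_1 = (0.0000, 0.0000, 0.0000)
after link 2: o_2 = (2.5000, 2.5981, 2.0000)
after link 3: o_3 = (2.5000, 2.5981, 2.0000)
after link 4: o_4 = (2.6005, 0.9240, -1.8971)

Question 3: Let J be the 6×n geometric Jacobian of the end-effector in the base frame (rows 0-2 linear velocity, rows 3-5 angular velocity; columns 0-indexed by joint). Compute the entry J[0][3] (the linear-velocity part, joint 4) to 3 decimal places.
axis z_3 = (0.4330,0.2500,-0.8660); lever o_n−o_3 = (0.1005,-1.6740,-3.8971)
cross product → J_v[:, 3] = (-2.4240,1.6005,-0.7500)
J_ω[:, 3] = z_3
entry J[0][3] = -2.4240

-2.424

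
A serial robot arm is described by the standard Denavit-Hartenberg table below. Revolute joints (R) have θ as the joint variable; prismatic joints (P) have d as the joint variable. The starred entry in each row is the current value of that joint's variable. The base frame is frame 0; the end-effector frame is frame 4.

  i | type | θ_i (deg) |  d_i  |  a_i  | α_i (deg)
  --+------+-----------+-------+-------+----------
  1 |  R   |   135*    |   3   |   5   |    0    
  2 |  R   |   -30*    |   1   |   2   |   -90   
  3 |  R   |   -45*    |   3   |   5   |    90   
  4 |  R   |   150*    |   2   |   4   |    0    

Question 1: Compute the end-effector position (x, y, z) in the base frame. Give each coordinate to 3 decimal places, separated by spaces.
after link 1: o_1 = (-3.5355, 3.5355, 3.0000)
after link 2: o_2 = (-4.0532, 5.4674, 4.0000)
after link 3: o_3 = (-7.8660, 8.1060, 7.5355)
after link 4: o_4 = (-8.7979, 3.8563, 6.5003)

-8.798 3.856 6.500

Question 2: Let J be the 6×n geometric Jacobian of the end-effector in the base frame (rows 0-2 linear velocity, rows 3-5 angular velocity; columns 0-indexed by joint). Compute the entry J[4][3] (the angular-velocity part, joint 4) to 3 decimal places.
-0.683

axis z_3 = (0.1830,-0.6830,0.7071); lever o_n−o_3 = (-0.9319,-4.2497,-1.0353)
cross product → J_v[:, 3] = (3.7121,-0.4694,-1.4142)
J_ω[:, 3] = z_3
entry J[4][3] = -0.6830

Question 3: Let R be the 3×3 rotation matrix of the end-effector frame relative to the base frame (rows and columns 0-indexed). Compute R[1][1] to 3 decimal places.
-0.117

End-effector y-axis (col 1 of R) = (0.9280,-0.1174,-0.3536)
R[1][1] = -0.1174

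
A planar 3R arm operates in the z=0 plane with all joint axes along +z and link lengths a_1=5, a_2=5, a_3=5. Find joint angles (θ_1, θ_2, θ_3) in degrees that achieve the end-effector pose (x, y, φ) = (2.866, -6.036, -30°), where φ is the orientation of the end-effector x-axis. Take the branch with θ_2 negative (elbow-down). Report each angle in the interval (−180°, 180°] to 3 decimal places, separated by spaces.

wrist centre = target − a_3·(cos φ, sin φ) = (-1.4641, -3.5360)
cos θ_2 = (14.6470−5²−5²)/(2·5·5) = -0.7071; θ_2 = -134.9963° (elbow-down)
β = atan2(-3.5360,-1.4641) = -112.4926°; ψ = atan2(-3.5358,1.4647) = -67.4981°
θ_1 = β − ψ = -44.9945°
θ_3 = φ − θ_1 − θ_2 = 149.9908° (wrapped to (-180°,180°])

-44.995 -134.996 149.991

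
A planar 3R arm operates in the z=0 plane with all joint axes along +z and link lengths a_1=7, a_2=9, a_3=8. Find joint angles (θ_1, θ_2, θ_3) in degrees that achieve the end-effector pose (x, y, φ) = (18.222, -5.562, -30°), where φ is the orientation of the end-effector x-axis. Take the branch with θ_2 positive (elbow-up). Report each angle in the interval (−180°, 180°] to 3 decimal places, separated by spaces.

wrist centre = target − a_3·(cos φ, sin φ) = (11.2938, -1.5620)
cos θ_2 = (129.9897−7²−9²)/(2·7·9) = -0.0001; θ_2 = 90.0047° (elbow-up)
β = atan2(-1.5620,11.2938) = -7.8744°; ψ = atan2(9.0000,6.9993) = 52.1279°
θ_1 = β − ψ = -60.0023°
θ_3 = φ − θ_1 − θ_2 = -60.0024° (wrapped to (-180°,180°])

-60.002 90.005 -60.002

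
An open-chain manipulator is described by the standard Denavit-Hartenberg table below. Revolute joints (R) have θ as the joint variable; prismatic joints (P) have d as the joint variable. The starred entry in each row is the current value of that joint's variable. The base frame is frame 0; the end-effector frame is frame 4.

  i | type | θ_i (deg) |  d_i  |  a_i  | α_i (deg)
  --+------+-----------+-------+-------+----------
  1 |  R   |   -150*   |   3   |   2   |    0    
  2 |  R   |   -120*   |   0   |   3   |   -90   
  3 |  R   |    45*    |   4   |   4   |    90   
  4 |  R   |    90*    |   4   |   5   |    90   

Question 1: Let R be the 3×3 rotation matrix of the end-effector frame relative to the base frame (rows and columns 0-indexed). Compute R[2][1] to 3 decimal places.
End-effector y-axis (col 1 of R) = (-0.0000,0.7071,0.7071)
R[2][1] = 0.7071

0.707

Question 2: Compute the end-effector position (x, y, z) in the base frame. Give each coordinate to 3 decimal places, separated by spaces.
-10.732 7.657 3.000

after link 1: o_1 = (-1.7321, -1.0000, 3.0000)
after link 2: o_2 = (-1.7321, 2.0000, 3.0000)
after link 3: o_3 = (-5.7321, 4.8284, 0.1716)
after link 4: o_4 = (-10.7321, 7.6569, 3.0000)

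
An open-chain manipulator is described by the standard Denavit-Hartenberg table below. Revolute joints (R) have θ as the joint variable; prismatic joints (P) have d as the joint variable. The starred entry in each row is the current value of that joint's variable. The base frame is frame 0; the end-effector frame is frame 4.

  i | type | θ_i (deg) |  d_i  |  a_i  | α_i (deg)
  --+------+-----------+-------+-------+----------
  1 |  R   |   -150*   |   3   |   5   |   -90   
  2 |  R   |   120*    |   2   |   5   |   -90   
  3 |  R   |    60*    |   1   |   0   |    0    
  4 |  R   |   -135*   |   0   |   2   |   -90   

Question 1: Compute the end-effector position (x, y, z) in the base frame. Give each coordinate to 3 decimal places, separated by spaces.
0.775 -4.093 -1.278

after link 1: o_1 = (-4.3301, -2.5000, 3.0000)
after link 2: o_2 = (-1.1651, -2.9821, -1.3301)
after link 3: o_3 = (-0.4151, -2.5490, -0.8301)
after link 4: o_4 = (0.7750, -4.0927, -1.2784)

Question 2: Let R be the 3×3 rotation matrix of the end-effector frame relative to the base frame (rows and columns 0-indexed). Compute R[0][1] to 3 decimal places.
-0.750

End-effector y-axis (col 1 of R) = (-0.7500,-0.4330,-0.5000)
R[0][1] = -0.7500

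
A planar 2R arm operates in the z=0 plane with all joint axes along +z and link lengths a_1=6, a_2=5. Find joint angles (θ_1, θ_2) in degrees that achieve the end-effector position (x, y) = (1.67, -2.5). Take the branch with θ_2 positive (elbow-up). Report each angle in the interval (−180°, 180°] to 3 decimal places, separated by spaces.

-112.516 149.999

cos θ_2 = (9.0389−6²−5²)/(2·6·5) = -0.8660; θ_2 = 149.9992° (elbow-up)
β = atan2(-2.5000,1.6700) = -56.2571°; ψ = atan2(2.5001,1.6699) = 56.2592°
θ_1 = β − ψ = -112.5163°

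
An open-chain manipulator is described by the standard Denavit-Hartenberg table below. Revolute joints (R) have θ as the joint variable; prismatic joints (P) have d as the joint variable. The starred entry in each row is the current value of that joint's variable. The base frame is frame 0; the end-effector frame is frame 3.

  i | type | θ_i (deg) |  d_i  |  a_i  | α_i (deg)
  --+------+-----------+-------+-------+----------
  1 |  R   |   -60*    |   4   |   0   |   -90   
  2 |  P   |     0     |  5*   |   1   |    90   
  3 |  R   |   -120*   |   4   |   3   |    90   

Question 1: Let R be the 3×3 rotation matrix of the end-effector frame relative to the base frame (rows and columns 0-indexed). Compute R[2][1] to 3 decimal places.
End-effector y-axis (col 1 of R) = (0.0000,-0.0000,1.0000)
R[2][1] = 1.0000

1.000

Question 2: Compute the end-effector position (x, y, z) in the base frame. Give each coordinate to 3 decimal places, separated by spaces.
after link 1: o_1 = (0.0000, 0.0000, 4.0000)
after link 2: o_2 = (4.8301, 1.6340, 4.0000)
after link 3: o_3 = (1.8301, 1.6340, 8.0000)

1.830 1.634 8.000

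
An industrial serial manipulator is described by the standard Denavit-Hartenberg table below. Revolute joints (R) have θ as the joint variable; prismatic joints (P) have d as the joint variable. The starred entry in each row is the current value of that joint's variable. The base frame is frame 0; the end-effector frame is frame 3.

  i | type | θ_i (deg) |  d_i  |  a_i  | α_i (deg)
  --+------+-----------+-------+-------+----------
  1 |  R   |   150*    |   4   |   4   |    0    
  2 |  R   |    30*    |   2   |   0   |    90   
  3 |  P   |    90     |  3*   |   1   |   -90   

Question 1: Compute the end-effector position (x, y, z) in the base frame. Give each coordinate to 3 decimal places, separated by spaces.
after link 1: o_1 = (-3.4641, 2.0000, 4.0000)
after link 2: o_2 = (-3.4641, 2.0000, 6.0000)
after link 3: o_3 = (-3.4641, 5.0000, 7.0000)

-3.464 5.000 7.000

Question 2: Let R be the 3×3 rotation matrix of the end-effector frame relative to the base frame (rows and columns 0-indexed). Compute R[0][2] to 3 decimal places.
1.000

End-effector z-axis (col 2 of R) = (1.0000,0.0000,0.0000)
R[0][2] = 1.0000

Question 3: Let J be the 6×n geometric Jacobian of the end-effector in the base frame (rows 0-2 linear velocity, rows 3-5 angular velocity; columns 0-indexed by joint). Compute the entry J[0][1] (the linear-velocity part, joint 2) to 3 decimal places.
-3.000

axis z_1 = (0.0000,0.0000,1.0000); lever o_n−o_1 = (0.0000,3.0000,3.0000)
cross product → J_v[:, 1] = (-3.0000,0.0000,0.0000)
J_ω[:, 1] = z_1
entry J[0][1] = -3.0000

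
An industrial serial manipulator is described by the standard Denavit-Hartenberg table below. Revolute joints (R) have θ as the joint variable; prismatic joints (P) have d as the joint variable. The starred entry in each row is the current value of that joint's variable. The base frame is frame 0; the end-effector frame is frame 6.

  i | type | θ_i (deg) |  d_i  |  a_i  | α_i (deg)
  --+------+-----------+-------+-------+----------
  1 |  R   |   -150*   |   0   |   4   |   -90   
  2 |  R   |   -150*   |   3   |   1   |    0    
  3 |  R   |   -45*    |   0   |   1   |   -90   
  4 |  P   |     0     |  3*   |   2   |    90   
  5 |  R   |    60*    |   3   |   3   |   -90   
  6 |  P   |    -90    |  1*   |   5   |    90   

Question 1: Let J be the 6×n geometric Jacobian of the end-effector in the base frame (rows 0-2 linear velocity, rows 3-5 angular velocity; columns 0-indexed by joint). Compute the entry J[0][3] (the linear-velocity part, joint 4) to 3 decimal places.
0.224

prismatic axis z_3 = (0.2241,0.1294,0.9659)
J_v[:, 3] = z_3; J_ω[:, 3] = (0,0,0)
entry J[0][3] = 0.2241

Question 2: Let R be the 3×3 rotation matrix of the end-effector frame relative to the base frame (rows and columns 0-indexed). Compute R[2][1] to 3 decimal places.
End-effector y-axis (col 1 of R) = (-0.6124,-0.3536,0.7071)
R[2][1] = 0.7071

0.707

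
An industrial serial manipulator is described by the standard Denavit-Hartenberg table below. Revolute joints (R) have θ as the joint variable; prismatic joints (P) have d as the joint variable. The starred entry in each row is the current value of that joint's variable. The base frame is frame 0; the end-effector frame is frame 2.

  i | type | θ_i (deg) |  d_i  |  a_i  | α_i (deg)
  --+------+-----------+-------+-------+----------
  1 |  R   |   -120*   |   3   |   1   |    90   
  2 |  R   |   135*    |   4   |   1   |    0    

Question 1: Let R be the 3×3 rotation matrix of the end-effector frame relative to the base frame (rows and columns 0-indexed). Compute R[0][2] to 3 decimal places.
End-effector z-axis (col 2 of R) = (-0.8660,0.5000,0.0000)
R[0][2] = -0.8660

-0.866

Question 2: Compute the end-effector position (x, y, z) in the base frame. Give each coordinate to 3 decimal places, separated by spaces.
after link 1: o_1 = (-0.5000, -0.8660, 3.0000)
after link 2: o_2 = (-3.6105, 1.7463, 3.7071)

-3.611 1.746 3.707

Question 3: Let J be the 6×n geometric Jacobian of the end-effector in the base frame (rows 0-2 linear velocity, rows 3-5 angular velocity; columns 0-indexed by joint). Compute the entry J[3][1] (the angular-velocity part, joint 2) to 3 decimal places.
-0.866

axis z_1 = (-0.8660,0.5000,0.0000); lever o_n−o_1 = (-3.1105,2.6124,0.7071)
cross product → J_v[:, 1] = (0.3536,0.6124,-0.7071)
J_ω[:, 1] = z_1
entry J[3][1] = -0.8660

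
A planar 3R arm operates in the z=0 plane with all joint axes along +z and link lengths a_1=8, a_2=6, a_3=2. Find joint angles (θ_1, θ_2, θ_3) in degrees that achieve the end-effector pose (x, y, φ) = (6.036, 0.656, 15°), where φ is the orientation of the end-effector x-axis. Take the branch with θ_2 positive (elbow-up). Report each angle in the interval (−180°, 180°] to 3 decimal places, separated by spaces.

-45.005 149.998 -89.993

wrist centre = target − a_3·(cos φ, sin φ) = (4.1041, 0.1384)
cos θ_2 = (16.8632−8²−6²)/(2·8·6) = -0.8660; θ_2 = 149.9981° (elbow-up)
β = atan2(0.1384,4.1041) = 1.9309°; ψ = atan2(3.0002,2.8039) = 46.9363°
θ_1 = β − ψ = -45.0055°
θ_3 = φ − θ_1 − θ_2 = -89.9926° (wrapped to (-180°,180°])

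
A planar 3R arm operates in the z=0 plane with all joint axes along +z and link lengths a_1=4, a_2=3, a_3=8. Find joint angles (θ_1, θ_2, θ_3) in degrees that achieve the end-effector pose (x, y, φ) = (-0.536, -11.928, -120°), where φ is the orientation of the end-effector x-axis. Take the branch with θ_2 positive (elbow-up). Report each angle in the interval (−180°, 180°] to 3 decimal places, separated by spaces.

-80.573 60.008 -99.435

wrist centre = target − a_3·(cos φ, sin φ) = (3.4640, -4.9998)
cos θ_2 = (36.9973−4²−3²)/(2·4·3) = 0.4999; θ_2 = 60.0075° (elbow-up)
β = atan2(-4.9998,3.4640) = -55.2847°; ψ = atan2(2.5983,5.4997) = 25.2881°
θ_1 = β − ψ = -80.5727°
θ_3 = φ − θ_1 − θ_2 = -99.4348° (wrapped to (-180°,180°])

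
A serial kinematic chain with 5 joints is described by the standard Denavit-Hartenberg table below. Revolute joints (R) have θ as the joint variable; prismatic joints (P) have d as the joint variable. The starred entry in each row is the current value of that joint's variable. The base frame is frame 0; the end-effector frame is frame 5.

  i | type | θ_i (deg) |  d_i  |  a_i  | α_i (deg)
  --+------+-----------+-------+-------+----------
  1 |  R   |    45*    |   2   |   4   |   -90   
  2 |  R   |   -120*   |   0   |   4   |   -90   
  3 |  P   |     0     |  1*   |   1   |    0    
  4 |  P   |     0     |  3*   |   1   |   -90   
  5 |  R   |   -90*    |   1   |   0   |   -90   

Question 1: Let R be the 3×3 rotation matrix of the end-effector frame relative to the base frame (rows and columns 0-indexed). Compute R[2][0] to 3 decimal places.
0.500

End-effector x-axis (col 0 of R) = (0.6124,0.6124,0.5000)
R[2][0] = 0.5000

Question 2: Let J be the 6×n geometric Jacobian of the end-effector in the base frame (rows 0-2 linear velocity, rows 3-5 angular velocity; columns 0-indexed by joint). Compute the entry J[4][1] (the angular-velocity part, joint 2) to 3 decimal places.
0.707

axis z_1 = (-0.7071,0.7071,0.0000); lever o_n−o_1 = (1.0353,-0.3789,7.1962)
cross product → J_v[:, 1] = (5.0884,5.0884,-0.4641)
J_ω[:, 1] = z_1
entry J[4][1] = 0.7071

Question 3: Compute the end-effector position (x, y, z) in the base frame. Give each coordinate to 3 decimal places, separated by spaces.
after link 1: o_1 = (2.8284, 2.8284, 2.0000)
after link 2: o_2 = (1.4142, 1.4142, 5.4641)
after link 3: o_3 = (1.6730, 1.6730, 6.8301)
after link 4: o_4 = (3.1566, 3.1566, 9.1962)
after link 5: o_5 = (3.8637, 2.4495, 9.1962)

3.864 2.449 9.196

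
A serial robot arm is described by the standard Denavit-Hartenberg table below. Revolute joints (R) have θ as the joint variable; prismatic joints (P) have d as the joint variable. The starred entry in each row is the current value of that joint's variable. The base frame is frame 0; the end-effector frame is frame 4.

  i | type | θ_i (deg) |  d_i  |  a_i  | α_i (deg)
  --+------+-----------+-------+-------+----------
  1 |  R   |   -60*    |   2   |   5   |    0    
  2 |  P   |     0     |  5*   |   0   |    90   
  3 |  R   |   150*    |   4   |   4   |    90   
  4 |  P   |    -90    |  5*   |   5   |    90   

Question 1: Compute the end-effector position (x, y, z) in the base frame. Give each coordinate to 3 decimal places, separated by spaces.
2.884 -2.995 13.330

after link 1: o_1 = (2.5000, -4.3301, 2.0000)
after link 2: o_2 = (2.5000, -4.3301, 7.0000)
after link 3: o_3 = (-2.6962, -3.3301, 9.0000)
after link 4: o_4 = (2.8840, -2.9952, 13.3301)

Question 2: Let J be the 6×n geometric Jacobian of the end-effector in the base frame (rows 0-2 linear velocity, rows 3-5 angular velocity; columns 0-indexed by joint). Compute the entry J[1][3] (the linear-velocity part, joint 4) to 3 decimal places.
-0.433

prismatic axis z_3 = (0.2500,-0.4330,0.8660)
J_v[:, 3] = z_3; J_ω[:, 3] = (0,0,0)
entry J[1][3] = -0.4330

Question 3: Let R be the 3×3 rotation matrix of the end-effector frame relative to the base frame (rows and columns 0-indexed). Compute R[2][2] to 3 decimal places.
End-effector z-axis (col 2 of R) = (0.4330,-0.7500,-0.5000)
R[2][2] = -0.5000

-0.500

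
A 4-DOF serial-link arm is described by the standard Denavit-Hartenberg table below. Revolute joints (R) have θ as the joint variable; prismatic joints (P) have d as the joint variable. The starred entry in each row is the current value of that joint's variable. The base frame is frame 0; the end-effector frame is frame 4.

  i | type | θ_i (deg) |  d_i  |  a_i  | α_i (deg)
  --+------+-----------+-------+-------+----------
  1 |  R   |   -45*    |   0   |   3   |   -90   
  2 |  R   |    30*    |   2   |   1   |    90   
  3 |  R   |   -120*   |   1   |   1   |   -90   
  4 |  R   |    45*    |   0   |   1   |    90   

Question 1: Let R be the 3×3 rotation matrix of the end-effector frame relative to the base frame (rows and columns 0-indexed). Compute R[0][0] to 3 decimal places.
-0.900

End-effector x-axis (col 0 of R) = (-0.8995,0.0335,-0.4356)
R[0][0] = -0.8995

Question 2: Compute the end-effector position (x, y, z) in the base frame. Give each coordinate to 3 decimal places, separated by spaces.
2.683 -1.946 0.180

after link 1: o_1 = (2.1213, -2.1213, 0.0000)
after link 2: o_2 = (4.1479, -1.3195, -0.5000)
after link 3: o_3 = (3.5829, -1.9792, 0.6160)
after link 4: o_4 = (2.6834, -1.9457, 0.1804)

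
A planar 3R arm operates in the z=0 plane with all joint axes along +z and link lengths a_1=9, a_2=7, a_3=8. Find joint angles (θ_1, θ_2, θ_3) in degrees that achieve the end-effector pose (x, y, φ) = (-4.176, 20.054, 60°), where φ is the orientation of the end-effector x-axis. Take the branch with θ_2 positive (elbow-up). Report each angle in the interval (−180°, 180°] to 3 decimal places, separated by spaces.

wrist centre = target − a_3·(cos φ, sin φ) = (-8.1760, 13.1258)
cos θ_2 = (239.1335−9²−7²)/(2·9·7) = 0.8661; θ_2 = 29.9870° (elbow-up)
β = atan2(13.1258,-8.1760) = 121.9186°; ψ = atan2(3.4986,15.0630) = 13.0760°
θ_1 = β − ψ = 108.8426°
θ_3 = φ − θ_1 − θ_2 = -78.8295° (wrapped to (-180°,180°])

108.843 29.987 -78.830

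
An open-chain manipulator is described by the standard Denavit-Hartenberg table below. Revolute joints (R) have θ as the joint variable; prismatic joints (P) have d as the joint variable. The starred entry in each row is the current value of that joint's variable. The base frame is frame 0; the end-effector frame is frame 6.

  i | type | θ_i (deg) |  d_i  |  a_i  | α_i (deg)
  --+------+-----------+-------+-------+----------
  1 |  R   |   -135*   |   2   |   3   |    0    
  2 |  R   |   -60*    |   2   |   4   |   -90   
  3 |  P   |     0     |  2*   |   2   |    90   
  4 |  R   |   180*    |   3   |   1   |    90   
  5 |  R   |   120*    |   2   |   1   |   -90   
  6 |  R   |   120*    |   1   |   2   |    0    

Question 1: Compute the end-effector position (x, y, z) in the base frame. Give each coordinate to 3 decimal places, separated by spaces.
-8.374 -2.794 6.500

after link 1: o_1 = (-2.1213, -2.1213, 2.0000)
after link 2: o_2 = (-5.9850, -1.0860, 4.0000)
after link 3: o_3 = (-8.4345, -2.5003, 4.0000)
after link 4: o_4 = (-7.4686, -2.7591, 7.0000)
after link 5: o_5 = (-8.4692, -4.5615, 7.8660)
after link 6: o_6 = (-8.3745, -2.7938, 6.5000)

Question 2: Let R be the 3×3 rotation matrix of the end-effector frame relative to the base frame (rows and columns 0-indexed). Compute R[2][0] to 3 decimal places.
-0.433

End-effector x-axis (col 0 of R) = (0.4656,0.7718,-0.4330)
R[2][0] = -0.4330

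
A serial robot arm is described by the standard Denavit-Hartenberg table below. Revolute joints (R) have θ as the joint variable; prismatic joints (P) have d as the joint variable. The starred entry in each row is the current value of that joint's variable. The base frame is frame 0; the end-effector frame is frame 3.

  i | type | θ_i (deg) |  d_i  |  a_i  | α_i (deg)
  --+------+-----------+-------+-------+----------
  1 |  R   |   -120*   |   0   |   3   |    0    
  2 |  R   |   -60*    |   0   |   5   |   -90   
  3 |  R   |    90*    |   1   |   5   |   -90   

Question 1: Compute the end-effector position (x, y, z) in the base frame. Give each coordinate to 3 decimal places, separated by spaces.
after link 1: o_1 = (-1.5000, -2.5981, 0.0000)
after link 2: o_2 = (-6.5000, -2.5981, 0.0000)
after link 3: o_3 = (-6.5000, -3.5981, -5.0000)

-6.500 -3.598 -5.000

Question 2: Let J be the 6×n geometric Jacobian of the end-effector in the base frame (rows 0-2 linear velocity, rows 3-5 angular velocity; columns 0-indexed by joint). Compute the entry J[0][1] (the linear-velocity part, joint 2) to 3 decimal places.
axis z_1 = (0.0000,0.0000,1.0000); lever o_n−o_1 = (-5.0000,-1.0000,-5.0000)
cross product → J_v[:, 1] = (1.0000,-5.0000,0.0000)
J_ω[:, 1] = z_1
entry J[0][1] = 1.0000

1.000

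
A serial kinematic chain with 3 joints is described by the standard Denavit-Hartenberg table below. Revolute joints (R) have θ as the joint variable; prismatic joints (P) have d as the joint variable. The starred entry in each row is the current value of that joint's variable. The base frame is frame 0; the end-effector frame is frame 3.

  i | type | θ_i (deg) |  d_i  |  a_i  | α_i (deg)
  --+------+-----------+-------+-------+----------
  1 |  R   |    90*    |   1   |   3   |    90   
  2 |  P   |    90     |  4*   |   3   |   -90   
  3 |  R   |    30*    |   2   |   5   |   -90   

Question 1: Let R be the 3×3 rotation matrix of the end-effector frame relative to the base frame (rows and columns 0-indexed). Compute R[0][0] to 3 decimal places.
-0.500

End-effector x-axis (col 0 of R) = (-0.5000,0.0000,0.8660)
R[0][0] = -0.5000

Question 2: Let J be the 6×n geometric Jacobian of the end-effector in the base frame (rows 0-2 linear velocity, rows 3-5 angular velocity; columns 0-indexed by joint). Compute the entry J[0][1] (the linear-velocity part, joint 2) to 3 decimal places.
1.000

prismatic axis z_1 = (1.0000,-0.0000,0.0000)
J_v[:, 1] = z_1; J_ω[:, 1] = (0,0,0)
entry J[0][1] = 1.0000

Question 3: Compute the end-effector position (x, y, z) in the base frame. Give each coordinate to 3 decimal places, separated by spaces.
1.500 1.000 8.330

after link 1: o_1 = (0.0000, 3.0000, 1.0000)
after link 2: o_2 = (4.0000, 3.0000, 4.0000)
after link 3: o_3 = (1.5000, 1.0000, 8.3301)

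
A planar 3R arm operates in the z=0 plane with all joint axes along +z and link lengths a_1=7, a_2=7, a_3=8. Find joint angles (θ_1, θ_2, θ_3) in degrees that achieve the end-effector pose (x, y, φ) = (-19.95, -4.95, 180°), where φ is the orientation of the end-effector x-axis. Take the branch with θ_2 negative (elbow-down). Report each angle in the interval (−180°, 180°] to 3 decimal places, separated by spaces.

wrist centre = target − a_3·(cos φ, sin φ) = (-11.9500, -4.9500)
cos θ_2 = (167.3050−7²−7²)/(2·7·7) = 0.7072; θ_2 = -44.9929° (elbow-down)
β = atan2(-4.9500,-11.9500) = -157.4994°; ψ = atan2(-4.9491,11.9504) = -22.4965°
θ_1 = β − ψ = -135.0029°
θ_3 = φ − θ_1 − θ_2 = -0.0041° (wrapped to (-180°,180°])

-135.003 -44.993 -0.004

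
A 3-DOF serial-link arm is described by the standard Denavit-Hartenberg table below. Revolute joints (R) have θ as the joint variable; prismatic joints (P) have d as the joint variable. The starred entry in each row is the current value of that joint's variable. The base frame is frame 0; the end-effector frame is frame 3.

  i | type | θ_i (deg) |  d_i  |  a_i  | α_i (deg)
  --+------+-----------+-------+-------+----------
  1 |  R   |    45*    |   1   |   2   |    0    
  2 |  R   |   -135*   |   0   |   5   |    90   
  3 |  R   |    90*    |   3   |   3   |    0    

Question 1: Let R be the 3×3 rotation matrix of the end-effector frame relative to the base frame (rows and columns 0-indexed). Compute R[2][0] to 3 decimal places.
End-effector x-axis (col 0 of R) = (0.0000,-0.0000,1.0000)
R[2][0] = 1.0000

1.000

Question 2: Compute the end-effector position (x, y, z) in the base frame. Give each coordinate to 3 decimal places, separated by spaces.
after link 1: o_1 = (1.4142, 1.4142, 1.0000)
after link 2: o_2 = (1.4142, -3.5858, 1.0000)
after link 3: o_3 = (-1.5858, -3.5858, 4.0000)

-1.586 -3.586 4.000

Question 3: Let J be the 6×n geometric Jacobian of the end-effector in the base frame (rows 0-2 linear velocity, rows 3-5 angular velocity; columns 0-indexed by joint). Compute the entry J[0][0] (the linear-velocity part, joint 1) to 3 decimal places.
axis z_0 = ẑ; lever o_n−o_0 = (-1.5858,-3.5858,4.0000)
cross product → J_v[:, 0] = (3.5858,-1.5858,0.0000)
J_ω[:, 0] = z_0
entry J[0][0] = 3.5858

3.586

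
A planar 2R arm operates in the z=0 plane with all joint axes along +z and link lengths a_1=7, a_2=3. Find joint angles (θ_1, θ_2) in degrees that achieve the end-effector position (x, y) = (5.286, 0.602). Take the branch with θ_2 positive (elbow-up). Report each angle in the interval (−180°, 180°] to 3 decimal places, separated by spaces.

-17.004 134.995

cos θ_2 = (28.3042−7²−3²)/(2·7·3) = -0.7070; θ_2 = 134.9948° (elbow-up)
β = atan2(0.6020,5.2860) = 6.4972°; ψ = atan2(2.1215,4.8789) = 23.5012°
θ_1 = β − ψ = -17.0040°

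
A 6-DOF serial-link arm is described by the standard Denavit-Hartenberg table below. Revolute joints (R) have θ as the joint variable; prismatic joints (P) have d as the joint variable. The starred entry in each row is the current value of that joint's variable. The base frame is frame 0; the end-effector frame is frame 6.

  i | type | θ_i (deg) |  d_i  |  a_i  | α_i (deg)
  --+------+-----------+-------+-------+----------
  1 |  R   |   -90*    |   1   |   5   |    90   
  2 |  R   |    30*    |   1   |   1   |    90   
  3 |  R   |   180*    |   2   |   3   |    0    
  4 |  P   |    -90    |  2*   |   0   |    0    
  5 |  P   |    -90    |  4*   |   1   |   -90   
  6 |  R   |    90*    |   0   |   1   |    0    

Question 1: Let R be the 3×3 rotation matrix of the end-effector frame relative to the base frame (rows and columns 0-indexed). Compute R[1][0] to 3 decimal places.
0.500

End-effector x-axis (col 0 of R) = (0.0000,0.5000,0.8660)
R[1][0] = 0.5000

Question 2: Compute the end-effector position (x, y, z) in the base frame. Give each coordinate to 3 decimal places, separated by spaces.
-1.000 -7.634 -5.562

after link 1: o_1 = (0.0000, -5.0000, 1.0000)
after link 2: o_2 = (-1.0000, -5.8660, 1.5000)
after link 3: o_3 = (-1.0000, -4.2679, -1.7321)
after link 4: o_4 = (-1.0000, -5.2679, -3.4641)
after link 5: o_5 = (-1.0000, -8.1340, -6.4282)
after link 6: o_6 = (-1.0000, -7.6340, -5.5622)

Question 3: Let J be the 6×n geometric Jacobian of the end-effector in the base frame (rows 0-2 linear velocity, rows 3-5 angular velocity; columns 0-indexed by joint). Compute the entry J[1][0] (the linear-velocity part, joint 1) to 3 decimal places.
-1.000

axis z_0 = ẑ; lever o_n−o_0 = (-1.0000,-7.6340,-5.5622)
cross product → J_v[:, 0] = (7.6340,-1.0000,0.0000)
J_ω[:, 0] = z_0
entry J[1][0] = -1.0000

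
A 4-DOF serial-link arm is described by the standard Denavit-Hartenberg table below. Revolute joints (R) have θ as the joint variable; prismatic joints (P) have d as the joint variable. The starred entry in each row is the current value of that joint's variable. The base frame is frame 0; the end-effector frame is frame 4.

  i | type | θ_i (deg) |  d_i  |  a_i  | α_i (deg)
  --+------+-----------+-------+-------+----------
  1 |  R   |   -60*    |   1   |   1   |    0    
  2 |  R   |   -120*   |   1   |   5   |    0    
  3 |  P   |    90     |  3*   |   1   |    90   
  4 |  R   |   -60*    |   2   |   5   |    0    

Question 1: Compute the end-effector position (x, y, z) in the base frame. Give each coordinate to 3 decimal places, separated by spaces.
-6.500 -4.366 0.670

after link 1: o_1 = (0.5000, -0.8660, 1.0000)
after link 2: o_2 = (-4.5000, -0.8660, 2.0000)
after link 3: o_3 = (-4.5000, -1.8660, 5.0000)
after link 4: o_4 = (-6.5000, -4.3660, 0.6699)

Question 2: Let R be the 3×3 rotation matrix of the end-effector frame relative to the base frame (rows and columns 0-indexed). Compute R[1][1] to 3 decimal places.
End-effector y-axis (col 1 of R) = (0.0000,-0.8660,0.5000)
R[1][1] = -0.8660

-0.866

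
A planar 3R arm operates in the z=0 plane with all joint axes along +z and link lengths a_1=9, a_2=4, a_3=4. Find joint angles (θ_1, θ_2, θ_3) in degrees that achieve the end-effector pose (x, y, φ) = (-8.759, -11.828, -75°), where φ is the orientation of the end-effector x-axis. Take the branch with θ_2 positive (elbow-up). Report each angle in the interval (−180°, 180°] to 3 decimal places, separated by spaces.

wrist centre = target − a_3·(cos φ, sin φ) = (-9.7943, -7.9643)
cos θ_2 = (159.3579−9²−4²)/(2·9·4) = 0.8661; θ_2 = 29.9936° (elbow-up)
β = atan2(-7.9643,-9.7943) = -140.8834°; ψ = atan2(1.9996,12.4643) = 9.1141°
θ_1 = β − ψ = -149.9975°
θ_3 = φ − θ_1 − θ_2 = 45.0040° (wrapped to (-180°,180°])

-149.998 29.994 45.004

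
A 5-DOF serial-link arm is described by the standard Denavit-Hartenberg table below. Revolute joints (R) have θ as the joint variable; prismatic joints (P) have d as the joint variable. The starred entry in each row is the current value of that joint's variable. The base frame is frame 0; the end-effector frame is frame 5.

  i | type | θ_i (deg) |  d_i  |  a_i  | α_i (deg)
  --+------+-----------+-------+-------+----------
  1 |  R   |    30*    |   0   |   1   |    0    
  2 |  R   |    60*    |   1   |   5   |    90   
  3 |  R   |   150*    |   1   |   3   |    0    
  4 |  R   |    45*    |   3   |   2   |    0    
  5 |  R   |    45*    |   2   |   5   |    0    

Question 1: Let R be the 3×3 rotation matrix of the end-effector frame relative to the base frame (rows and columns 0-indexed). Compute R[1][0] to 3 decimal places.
End-effector x-axis (col 0 of R) = (-0.0000,-0.5000,-0.8660)
R[1][0] = -0.5000

-0.500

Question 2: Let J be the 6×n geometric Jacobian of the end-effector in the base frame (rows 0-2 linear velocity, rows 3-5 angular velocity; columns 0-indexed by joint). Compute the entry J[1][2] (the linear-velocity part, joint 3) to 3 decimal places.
3.348

axis z_2 = (1.0000,-0.0000,0.0000); lever o_n−o_2 = (6.0000,-7.0299,-3.3478)
cross product → J_v[:, 2] = (0.0000,3.3478,-7.0299)
J_ω[:, 2] = z_2
entry J[1][2] = 3.3478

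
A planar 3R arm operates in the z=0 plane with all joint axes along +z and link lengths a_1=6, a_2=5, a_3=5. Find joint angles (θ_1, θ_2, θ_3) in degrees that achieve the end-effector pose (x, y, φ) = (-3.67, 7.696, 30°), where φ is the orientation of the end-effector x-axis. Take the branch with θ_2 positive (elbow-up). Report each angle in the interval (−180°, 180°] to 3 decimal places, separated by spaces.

wrist centre = target − a_3·(cos φ, sin φ) = (-8.0001, 5.1960)
cos θ_2 = (91.0004−6²−5²)/(2·6·5) = 0.5000; θ_2 = 59.9995° (elbow-up)
β = atan2(5.1960,-8.0001) = 146.9967°; ψ = atan2(4.3301,8.5000) = 26.9953°
θ_1 = β − ψ = 120.0014°
θ_3 = φ − θ_1 − θ_2 = -150.0009° (wrapped to (-180°,180°])

120.001 60.000 -150.001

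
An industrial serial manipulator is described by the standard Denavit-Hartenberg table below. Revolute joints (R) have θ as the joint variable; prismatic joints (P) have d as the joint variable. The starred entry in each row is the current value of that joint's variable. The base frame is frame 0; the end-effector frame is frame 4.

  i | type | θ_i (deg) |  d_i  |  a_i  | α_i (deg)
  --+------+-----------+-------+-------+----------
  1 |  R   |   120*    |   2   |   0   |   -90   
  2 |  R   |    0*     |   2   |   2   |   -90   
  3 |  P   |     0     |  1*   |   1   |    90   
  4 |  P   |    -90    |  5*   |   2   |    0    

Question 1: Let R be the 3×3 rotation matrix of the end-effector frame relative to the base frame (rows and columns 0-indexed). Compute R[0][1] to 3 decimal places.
-0.500

End-effector y-axis (col 1 of R) = (-0.5000,0.8660,-0.0000)
R[0][1] = -0.5000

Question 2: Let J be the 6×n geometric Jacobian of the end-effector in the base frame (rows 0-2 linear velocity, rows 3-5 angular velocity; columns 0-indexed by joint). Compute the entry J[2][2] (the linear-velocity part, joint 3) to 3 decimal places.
prismatic axis z_2 = (-0.0000,-0.0000,-1.0000)
J_v[:, 2] = z_2; J_ω[:, 2] = (0,0,0)
entry J[2][2] = -1.0000

-1.000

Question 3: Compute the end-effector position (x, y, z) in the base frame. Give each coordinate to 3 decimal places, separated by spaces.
after link 1: o_1 = (0.0000, 0.0000, 2.0000)
after link 2: o_2 = (-2.7321, 0.7321, 2.0000)
after link 3: o_3 = (-3.2321, 1.5981, 1.0000)
after link 4: o_4 = (-7.5622, -0.9019, 3.0000)

-7.562 -0.902 3.000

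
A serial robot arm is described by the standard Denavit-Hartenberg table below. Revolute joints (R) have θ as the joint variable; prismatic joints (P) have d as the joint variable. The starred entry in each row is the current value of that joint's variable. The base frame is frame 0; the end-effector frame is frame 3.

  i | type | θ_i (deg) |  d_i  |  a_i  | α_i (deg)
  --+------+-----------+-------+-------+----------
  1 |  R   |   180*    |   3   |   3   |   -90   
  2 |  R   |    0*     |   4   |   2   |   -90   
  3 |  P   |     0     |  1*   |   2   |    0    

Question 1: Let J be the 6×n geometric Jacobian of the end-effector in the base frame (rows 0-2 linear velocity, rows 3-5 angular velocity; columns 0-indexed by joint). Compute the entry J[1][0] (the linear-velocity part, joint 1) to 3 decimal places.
axis z_0 = ẑ; lever o_n−o_0 = (-7.0000,-4.0000,2.0000)
cross product → J_v[:, 0] = (4.0000,-7.0000,0.0000)
J_ω[:, 0] = z_0
entry J[1][0] = -7.0000

-7.000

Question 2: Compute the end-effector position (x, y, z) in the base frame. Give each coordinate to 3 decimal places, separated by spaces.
after link 1: o_1 = (-3.0000, 0.0000, 3.0000)
after link 2: o_2 = (-5.0000, -4.0000, 3.0000)
after link 3: o_3 = (-7.0000, -4.0000, 2.0000)

-7.000 -4.000 2.000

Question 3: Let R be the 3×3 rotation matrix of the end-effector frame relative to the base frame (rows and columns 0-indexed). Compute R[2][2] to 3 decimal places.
-1.000

End-effector z-axis (col 2 of R) = (-0.0000,-0.0000,-1.0000)
R[2][2] = -1.0000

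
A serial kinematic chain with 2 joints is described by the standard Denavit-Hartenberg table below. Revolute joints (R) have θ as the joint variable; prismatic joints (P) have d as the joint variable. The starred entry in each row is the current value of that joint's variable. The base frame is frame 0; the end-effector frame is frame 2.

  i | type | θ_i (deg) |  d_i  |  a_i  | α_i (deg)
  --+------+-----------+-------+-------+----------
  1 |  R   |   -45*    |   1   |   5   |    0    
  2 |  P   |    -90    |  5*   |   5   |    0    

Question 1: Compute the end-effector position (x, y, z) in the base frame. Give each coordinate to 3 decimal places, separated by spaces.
after link 1: o_1 = (3.5355, -3.5355, 1.0000)
after link 2: o_2 = (0.0000, -7.0711, 6.0000)

0.000 -7.071 6.000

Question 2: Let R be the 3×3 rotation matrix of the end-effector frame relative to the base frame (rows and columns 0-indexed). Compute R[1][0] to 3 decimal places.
End-effector x-axis (col 0 of R) = (-0.7071,-0.7071,0.0000)
R[1][0] = -0.7071

-0.707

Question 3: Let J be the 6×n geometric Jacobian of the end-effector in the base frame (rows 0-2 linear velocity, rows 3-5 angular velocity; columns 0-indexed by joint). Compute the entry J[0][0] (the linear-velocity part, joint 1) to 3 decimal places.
7.071

axis z_0 = ẑ; lever o_n−o_0 = (0.0000,-7.0711,6.0000)
cross product → J_v[:, 0] = (7.0711,0.0000,-0.0000)
J_ω[:, 0] = z_0
entry J[0][0] = 7.0711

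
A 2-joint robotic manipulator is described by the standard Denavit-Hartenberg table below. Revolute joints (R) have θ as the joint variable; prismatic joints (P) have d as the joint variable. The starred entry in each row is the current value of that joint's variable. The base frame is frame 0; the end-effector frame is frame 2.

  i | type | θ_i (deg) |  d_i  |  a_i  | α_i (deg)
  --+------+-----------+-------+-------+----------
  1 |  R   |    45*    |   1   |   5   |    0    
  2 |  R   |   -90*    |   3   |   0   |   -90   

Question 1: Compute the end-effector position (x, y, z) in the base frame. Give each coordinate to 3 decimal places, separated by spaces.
after link 1: o_1 = (3.5355, 3.5355, 1.0000)
after link 2: o_2 = (3.5355, 3.5355, 4.0000)

3.536 3.536 4.000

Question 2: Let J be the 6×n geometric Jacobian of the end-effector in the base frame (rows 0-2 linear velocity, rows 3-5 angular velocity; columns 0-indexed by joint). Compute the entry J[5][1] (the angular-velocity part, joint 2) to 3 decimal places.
1.000

axis z_1 = (0.0000,0.0000,1.0000); lever o_n−o_1 = (0.0000,0.0000,3.0000)
cross product → J_v[:, 1] = (0.0000,0.0000,0.0000)
J_ω[:, 1] = z_1
entry J[5][1] = 1.0000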